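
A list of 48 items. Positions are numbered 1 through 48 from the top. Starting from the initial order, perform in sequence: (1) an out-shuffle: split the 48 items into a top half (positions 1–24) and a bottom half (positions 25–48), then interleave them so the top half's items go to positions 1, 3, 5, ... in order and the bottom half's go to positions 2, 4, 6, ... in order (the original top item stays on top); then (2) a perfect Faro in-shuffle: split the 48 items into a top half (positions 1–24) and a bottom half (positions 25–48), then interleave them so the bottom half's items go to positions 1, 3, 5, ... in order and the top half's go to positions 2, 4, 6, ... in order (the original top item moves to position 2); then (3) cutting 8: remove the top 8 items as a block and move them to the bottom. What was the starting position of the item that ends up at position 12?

Undo the operations in reverse order, starting from position 12:
  undo op 3 (cut 8): 12 ← 20
  undo op 2 (in-shuffle, from top half): 20 ← 10
  undo op 1 (out-shuffle, from bottom half): 10 ← 29
So the item at position 12 came from original position 29.

29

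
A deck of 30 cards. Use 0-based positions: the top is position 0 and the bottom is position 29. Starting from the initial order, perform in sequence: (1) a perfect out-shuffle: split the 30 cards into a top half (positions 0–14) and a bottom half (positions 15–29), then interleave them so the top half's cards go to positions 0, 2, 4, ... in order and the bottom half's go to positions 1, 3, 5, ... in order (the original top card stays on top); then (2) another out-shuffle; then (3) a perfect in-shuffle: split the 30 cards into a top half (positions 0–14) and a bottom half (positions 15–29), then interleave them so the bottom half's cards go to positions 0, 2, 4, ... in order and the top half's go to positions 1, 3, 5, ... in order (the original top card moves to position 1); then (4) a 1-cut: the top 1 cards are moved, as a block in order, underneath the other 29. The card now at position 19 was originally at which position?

28

Undo the operations in reverse order, starting from position 19:
  undo op 4 (cut 1): 19 ← 20
  undo op 3 (in-shuffle, from bottom half): 20 ← 25
  undo op 2 (out-shuffle, from bottom half): 25 ← 27
  undo op 1 (out-shuffle, from bottom half): 27 ← 28
So the card at position 19 came from original position 28.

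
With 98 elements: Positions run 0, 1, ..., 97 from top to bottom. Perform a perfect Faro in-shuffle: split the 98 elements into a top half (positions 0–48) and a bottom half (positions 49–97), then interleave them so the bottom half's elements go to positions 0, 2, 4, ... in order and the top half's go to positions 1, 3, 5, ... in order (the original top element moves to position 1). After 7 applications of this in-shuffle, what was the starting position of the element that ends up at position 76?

87

Work backwards from position 76, undoing one in-shuffle at a time:
76 ← 87 ← 43 ← 21 ← 10 ← 54 ← 76 ← 87
So the element now at position 76 started at position 87.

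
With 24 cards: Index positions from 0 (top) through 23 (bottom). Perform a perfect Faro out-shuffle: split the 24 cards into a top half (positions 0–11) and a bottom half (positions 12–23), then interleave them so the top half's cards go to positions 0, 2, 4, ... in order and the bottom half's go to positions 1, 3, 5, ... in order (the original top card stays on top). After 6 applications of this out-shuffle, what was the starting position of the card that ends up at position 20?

Work backwards from position 20, undoing one out-shuffle at a time:
20 ← 10 ← 5 ← 14 ← 7 ← 15 ← 19
So the card now at position 20 started at position 19.

19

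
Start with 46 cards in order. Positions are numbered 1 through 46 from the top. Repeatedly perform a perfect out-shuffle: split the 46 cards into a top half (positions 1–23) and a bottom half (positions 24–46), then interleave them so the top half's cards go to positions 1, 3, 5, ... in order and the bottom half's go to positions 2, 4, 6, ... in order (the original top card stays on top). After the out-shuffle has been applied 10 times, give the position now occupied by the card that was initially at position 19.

Track the card's position through each out-shuffle:
19 → 37 → 28 → 10 → 19 → 37 → 28 → 10 → 19 → 37 → 28

28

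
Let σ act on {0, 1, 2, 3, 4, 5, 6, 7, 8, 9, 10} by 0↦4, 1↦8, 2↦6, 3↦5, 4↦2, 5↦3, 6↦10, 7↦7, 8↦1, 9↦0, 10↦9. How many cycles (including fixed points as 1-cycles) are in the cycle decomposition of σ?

Cycle decomposition: (0 4 2 6 10 9) (1 8) (3 5) (7).
4 cycles.

4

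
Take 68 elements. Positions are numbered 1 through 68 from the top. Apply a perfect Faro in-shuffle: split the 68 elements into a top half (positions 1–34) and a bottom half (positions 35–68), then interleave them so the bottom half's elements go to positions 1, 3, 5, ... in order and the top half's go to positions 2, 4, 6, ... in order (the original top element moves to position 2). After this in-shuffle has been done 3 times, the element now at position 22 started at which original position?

Work backwards from position 22, undoing one in-shuffle at a time:
22 ← 11 ← 40 ← 20
So the element now at position 22 started at position 20.

20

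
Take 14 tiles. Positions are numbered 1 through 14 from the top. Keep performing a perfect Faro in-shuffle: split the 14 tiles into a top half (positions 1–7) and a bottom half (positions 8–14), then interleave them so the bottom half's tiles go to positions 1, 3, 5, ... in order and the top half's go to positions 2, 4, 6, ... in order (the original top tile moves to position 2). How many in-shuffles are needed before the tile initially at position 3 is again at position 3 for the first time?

4

Follow position 3 under repeated in-shuffles:
3 → 6 → 12 → 9 → 3
It first returns after 4 in-shuffles.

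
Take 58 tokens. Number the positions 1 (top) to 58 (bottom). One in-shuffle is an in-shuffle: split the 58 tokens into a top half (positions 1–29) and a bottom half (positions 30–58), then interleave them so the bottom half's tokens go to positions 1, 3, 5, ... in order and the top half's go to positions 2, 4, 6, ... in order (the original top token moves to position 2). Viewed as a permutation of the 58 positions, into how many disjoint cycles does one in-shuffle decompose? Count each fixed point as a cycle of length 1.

Trace each unvisited position around until it returns:
(1 2 4 8 16 32 ... len 58)
1 cycle in total.

1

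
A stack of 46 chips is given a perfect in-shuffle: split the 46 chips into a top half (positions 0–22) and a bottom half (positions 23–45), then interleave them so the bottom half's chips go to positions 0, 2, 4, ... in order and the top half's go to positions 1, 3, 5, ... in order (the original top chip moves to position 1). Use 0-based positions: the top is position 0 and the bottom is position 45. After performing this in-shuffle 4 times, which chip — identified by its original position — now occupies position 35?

Work backwards from position 35, undoing one in-shuffle at a time:
35 ← 17 ← 8 ← 27 ← 13
So the chip now at position 35 started at position 13.

13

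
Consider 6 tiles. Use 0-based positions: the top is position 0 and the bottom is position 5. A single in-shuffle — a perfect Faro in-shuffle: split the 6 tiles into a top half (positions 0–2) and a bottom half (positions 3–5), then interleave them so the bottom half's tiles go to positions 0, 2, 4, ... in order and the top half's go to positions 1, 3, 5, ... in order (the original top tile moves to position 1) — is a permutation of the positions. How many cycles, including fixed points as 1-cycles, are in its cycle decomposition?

2

Trace each unvisited position around until it returns:
(0 1 3) (2 5 4)
2 cycles in total.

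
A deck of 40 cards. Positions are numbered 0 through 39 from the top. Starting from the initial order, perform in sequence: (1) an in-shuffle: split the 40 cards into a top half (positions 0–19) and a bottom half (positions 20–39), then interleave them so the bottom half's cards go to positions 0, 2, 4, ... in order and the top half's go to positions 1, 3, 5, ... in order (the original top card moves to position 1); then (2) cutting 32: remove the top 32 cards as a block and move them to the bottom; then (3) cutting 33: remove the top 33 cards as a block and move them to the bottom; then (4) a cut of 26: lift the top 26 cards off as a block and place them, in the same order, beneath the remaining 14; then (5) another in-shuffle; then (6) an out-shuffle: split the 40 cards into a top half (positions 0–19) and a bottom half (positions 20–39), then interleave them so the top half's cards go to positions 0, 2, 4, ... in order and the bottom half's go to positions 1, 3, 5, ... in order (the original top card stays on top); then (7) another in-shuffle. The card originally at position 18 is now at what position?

Track the card from position 18 forward through each operation:
  after op 1 (in-shuffle): 18 → 37
  after op 2 (cut 32): 37 → 5
  after op 3 (cut 33): 5 → 12
  after op 4 (cut 26): 12 → 26
  after op 5 (in-shuffle): 26 → 12
  after op 6 (out-shuffle): 12 → 24
  after op 7 (in-shuffle): 24 → 8

8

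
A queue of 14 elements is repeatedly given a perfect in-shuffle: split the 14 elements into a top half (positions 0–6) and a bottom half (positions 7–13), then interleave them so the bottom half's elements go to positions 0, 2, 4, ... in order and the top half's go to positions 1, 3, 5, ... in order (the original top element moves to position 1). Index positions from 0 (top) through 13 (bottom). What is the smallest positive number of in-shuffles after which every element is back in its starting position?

The in-shuffle permutes the 14 positions with cycle lengths [2, 4, 4, 4].
Every element is home exactly when every cycle has completed a whole number of laps, i.e. after lcm(2, 4) = 4 in-shuffles.

4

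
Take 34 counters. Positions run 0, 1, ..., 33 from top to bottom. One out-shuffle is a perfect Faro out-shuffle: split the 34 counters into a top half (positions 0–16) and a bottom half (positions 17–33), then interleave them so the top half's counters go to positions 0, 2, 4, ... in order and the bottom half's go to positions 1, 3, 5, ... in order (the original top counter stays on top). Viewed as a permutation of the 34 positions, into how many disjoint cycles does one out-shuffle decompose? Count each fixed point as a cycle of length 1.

6

Trace each unvisited position around until it returns:
(0) (1 2 4 8 16 32 31 29 25 17) (3 6 12 24 15 30 27 21 9 18) (5 10 20 7 14 28 23 13 26 19) (11 22) (33)
6 cycles in total.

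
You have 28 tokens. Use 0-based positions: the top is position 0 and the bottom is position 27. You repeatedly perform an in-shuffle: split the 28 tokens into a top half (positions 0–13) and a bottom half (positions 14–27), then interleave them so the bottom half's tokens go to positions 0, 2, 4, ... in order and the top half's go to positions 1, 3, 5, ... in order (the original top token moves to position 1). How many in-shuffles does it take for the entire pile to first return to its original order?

The in-shuffle permutes the 28 positions with cycle lengths [28].
Every token is home exactly when every cycle has completed a whole number of laps, i.e. after lcm(28) = 28 in-shuffles.

28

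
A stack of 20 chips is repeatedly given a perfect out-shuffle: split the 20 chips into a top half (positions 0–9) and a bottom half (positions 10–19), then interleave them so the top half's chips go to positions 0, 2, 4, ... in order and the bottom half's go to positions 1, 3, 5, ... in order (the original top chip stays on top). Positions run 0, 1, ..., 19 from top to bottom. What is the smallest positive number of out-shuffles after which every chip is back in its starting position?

18

The out-shuffle permutes the 20 positions with cycle lengths [1, 1, 18].
Every chip is home exactly when every cycle has completed a whole number of laps, i.e. after lcm(1, 18) = 18 out-shuffles.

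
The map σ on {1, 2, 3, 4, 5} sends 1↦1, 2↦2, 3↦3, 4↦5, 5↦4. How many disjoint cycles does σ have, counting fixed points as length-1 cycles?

4

Cycle decomposition: (1) (2) (3) (4 5).
4 cycles.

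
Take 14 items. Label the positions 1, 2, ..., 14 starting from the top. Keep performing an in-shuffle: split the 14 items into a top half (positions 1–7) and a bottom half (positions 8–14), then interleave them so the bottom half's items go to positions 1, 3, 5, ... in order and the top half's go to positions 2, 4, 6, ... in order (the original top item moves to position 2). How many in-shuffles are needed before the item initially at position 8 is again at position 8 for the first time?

Follow position 8 under repeated in-shuffles:
8 → 1 → 2 → 4 → 8
It first returns after 4 in-shuffles.

4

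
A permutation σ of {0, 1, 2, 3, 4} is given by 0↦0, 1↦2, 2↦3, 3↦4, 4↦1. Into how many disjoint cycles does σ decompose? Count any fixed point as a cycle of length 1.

2

Cycle decomposition: (0) (1 2 3 4).
2 cycles.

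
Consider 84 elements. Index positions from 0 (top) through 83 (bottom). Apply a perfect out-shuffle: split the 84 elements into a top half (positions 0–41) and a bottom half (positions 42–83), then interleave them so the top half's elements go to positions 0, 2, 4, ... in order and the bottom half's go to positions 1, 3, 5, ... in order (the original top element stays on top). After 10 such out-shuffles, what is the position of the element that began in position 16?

Track the element's position through each out-shuffle:
16 → 32 → 64 → 45 → 7 → 14 → 28 → 56 → 29 → 58 → 33

33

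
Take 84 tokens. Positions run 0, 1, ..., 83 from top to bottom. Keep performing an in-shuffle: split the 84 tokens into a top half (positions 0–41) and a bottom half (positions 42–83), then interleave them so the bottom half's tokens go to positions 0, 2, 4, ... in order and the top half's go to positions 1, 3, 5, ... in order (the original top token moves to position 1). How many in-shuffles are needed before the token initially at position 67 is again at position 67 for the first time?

4

Follow position 67 under repeated in-shuffles:
67 → 50 → 16 → 33 → 67
It first returns after 4 in-shuffles.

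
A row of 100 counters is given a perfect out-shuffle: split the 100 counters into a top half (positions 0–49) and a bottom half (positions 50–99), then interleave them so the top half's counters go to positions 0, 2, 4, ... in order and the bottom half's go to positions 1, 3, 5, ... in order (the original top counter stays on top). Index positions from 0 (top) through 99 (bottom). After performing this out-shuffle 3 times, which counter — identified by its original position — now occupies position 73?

71

Work backwards from position 73, undoing one out-shuffle at a time:
73 ← 86 ← 43 ← 71
So the counter now at position 73 started at position 71.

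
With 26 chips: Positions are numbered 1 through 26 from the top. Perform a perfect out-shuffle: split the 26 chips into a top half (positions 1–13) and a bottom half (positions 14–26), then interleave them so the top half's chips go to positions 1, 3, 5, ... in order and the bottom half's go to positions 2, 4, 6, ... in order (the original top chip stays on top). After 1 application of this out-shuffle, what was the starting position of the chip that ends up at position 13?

7

Work backwards from position 13, undoing one out-shuffle at a time:
13 ← 7
So the chip now at position 13 started at position 7.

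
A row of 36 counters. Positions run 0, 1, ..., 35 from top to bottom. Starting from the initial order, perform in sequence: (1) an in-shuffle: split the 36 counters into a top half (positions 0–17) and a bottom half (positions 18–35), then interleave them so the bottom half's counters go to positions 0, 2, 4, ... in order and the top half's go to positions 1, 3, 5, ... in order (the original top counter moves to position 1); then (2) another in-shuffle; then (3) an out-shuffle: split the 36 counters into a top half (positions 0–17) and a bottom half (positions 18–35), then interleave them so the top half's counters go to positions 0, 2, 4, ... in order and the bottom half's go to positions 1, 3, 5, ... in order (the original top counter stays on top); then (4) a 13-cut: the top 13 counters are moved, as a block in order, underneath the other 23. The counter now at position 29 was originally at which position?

0

Undo the operations in reverse order, starting from position 29:
  undo op 4 (cut 13): 29 ← 6
  undo op 3 (out-shuffle, from top half): 6 ← 3
  undo op 2 (in-shuffle, from top half): 3 ← 1
  undo op 1 (in-shuffle, from top half): 1 ← 0
So the counter at position 29 came from original position 0.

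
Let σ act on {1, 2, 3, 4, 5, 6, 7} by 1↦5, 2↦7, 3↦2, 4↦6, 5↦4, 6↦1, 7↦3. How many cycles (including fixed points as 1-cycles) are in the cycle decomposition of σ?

2

Cycle decomposition: (1 5 4 6) (2 7 3).
2 cycles.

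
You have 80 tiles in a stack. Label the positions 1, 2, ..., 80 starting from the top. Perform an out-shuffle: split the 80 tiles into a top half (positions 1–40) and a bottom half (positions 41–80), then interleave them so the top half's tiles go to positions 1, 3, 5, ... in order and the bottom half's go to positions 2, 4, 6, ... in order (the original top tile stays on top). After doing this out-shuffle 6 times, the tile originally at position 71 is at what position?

Track the tile's position through each out-shuffle:
71 → 62 → 44 → 8 → 15 → 29 → 57

57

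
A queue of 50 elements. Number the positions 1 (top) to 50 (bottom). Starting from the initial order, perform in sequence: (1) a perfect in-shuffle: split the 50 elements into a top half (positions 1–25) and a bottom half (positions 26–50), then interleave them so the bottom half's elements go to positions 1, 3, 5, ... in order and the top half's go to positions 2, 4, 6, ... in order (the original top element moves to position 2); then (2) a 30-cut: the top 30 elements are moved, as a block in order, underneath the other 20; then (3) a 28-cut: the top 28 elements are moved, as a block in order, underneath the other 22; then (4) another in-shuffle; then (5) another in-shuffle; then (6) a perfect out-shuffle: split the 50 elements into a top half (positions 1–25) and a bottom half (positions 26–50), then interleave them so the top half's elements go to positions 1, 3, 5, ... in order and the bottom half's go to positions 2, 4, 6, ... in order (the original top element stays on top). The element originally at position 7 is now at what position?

Track the element from position 7 forward through each operation:
  after op 1 (in-shuffle): 7 → 14
  after op 2 (cut 30): 14 → 34
  after op 3 (cut 28): 34 → 6
  after op 4 (in-shuffle): 6 → 12
  after op 5 (in-shuffle): 12 → 24
  after op 6 (out-shuffle): 24 → 47

47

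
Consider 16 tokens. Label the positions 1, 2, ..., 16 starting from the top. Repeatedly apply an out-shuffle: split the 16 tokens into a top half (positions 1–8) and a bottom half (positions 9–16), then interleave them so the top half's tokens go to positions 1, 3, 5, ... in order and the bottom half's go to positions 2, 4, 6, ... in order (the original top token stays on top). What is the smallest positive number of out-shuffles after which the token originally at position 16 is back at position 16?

Position 16 is fixed by the out-shuffle; it is already back after 1 application.

1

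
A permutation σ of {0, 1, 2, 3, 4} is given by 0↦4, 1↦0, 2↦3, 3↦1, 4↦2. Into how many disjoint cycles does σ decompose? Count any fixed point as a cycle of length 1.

1

Cycle decomposition: (0 4 2 3 1).
1 cycle.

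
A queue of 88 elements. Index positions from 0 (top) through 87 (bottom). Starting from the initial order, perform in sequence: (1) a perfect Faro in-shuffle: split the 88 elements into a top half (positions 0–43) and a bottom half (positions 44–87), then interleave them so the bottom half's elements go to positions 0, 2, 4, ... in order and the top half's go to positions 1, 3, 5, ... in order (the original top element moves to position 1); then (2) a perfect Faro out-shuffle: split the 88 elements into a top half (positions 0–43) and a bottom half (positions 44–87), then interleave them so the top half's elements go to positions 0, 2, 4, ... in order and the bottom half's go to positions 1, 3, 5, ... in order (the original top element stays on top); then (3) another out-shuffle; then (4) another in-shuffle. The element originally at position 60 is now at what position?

83

Track the element from position 60 forward through each operation:
  after op 1 (in-shuffle): 60 → 32
  after op 2 (out-shuffle): 32 → 64
  after op 3 (out-shuffle): 64 → 41
  after op 4 (in-shuffle): 41 → 83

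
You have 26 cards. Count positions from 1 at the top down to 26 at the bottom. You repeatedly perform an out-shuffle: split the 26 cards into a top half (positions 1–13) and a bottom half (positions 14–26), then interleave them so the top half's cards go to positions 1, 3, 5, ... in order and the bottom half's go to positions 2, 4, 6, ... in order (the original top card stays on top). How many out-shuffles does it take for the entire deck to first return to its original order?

The out-shuffle permutes the 26 positions with cycle lengths [1, 1, 4, 20].
Every card is home exactly when every cycle has completed a whole number of laps, i.e. after lcm(1, 4, 20) = 20 out-shuffles.

20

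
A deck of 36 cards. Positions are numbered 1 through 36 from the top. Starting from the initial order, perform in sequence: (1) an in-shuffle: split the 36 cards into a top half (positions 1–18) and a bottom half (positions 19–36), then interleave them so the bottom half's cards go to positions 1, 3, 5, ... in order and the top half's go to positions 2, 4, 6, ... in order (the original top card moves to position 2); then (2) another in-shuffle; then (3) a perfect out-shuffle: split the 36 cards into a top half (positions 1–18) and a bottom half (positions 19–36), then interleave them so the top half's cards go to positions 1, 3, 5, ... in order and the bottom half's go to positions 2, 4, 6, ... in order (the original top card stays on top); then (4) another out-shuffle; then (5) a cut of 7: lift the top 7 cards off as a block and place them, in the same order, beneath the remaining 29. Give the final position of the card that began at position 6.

Track the card from position 6 forward through each operation:
  after op 1 (in-shuffle): 6 → 12
  after op 2 (in-shuffle): 12 → 24
  after op 3 (out-shuffle): 24 → 12
  after op 4 (out-shuffle): 12 → 23
  after op 5 (cut 7): 23 → 16

16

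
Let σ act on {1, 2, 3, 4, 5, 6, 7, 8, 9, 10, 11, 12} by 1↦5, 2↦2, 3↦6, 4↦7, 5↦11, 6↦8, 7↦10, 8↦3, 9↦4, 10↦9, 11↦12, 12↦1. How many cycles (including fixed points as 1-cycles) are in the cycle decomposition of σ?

Cycle decomposition: (1 5 11 12) (2) (3 6 8) (4 7 10 9).
4 cycles.

4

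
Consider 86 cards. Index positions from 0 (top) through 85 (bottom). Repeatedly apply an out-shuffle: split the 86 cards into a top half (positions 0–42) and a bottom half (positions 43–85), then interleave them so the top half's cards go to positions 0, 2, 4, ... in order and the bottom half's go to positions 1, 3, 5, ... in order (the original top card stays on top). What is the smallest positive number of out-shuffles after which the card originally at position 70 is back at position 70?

Follow position 70 under repeated out-shuffles:
70 → 55 → 25 → 50 → 15 → 30 → 60 → 35 → 70
It first returns after 8 out-shuffles.

8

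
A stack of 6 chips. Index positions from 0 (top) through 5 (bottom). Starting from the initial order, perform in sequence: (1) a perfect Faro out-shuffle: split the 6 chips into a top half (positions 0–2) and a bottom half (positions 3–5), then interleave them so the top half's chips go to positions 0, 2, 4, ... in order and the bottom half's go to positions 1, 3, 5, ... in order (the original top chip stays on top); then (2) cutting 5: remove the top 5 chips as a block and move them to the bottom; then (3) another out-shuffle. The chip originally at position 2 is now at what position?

5

Track the chip from position 2 forward through each operation:
  after op 1 (out-shuffle): 2 → 4
  after op 2 (cut 5): 4 → 5
  after op 3 (out-shuffle): 5 → 5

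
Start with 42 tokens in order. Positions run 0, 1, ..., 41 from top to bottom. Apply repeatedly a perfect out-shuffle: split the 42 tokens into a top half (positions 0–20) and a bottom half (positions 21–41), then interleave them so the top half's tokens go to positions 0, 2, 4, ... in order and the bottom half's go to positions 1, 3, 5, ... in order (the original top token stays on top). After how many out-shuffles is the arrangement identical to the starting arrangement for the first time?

The out-shuffle permutes the 42 positions with cycle lengths [1, 1, 20, 20].
Every token is home exactly when every cycle has completed a whole number of laps, i.e. after lcm(1, 20) = 20 out-shuffles.

20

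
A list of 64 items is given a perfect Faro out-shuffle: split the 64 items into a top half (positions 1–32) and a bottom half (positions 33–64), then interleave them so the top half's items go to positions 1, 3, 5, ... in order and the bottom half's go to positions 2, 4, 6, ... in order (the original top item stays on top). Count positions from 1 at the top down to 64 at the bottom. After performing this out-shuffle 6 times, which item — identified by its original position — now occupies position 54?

54

Work backwards from position 54, undoing one out-shuffle at a time:
54 ← 59 ← 30 ← 47 ← 24 ← 44 ← 54
So the item now at position 54 started at position 54.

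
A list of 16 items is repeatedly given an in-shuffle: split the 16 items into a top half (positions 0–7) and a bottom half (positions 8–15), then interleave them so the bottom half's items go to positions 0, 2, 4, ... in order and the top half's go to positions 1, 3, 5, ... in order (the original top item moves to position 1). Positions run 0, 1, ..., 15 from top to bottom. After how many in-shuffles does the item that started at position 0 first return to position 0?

Follow position 0 under repeated in-shuffles:
0 → 1 → 3 → 7 → 15 → 14 → 12 → 8 → 0
It first returns after 8 in-shuffles.

8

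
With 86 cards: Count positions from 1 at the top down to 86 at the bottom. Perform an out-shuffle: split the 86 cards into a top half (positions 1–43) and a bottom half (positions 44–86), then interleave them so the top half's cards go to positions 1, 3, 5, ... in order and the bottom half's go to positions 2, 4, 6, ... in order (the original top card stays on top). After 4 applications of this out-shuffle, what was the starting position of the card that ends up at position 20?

50

Work backwards from position 20, undoing one out-shuffle at a time:
20 ← 53 ← 27 ← 14 ← 50
So the card now at position 20 started at position 50.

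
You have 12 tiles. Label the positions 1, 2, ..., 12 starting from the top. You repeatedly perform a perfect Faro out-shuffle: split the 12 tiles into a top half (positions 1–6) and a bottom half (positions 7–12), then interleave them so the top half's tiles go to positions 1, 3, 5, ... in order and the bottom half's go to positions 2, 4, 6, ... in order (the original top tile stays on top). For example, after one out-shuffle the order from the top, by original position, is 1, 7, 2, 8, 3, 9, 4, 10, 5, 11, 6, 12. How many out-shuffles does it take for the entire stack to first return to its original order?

The out-shuffle permutes the 12 positions with cycle lengths [1, 1, 10].
Every tile is home exactly when every cycle has completed a whole number of laps, i.e. after lcm(1, 10) = 10 out-shuffles.

10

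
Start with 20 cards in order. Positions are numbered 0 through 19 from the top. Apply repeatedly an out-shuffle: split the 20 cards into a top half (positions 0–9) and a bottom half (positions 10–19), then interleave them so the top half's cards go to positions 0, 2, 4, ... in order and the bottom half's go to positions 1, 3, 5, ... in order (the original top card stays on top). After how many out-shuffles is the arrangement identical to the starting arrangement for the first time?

18

The out-shuffle permutes the 20 positions with cycle lengths [1, 1, 18].
Every card is home exactly when every cycle has completed a whole number of laps, i.e. after lcm(1, 18) = 18 out-shuffles.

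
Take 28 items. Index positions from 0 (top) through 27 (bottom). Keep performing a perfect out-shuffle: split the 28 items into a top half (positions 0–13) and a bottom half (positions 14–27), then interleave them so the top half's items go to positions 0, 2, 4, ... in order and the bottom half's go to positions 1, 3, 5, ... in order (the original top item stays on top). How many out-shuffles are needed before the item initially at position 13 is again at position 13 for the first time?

Follow position 13 under repeated out-shuffles:
13 → 26 → 25 → 23 → 19 → 11 → 22 → 17 → 7 → 14 → 1 → 2 → 4 → 8 → 16 → 5 → 10 → 20 → 13
It first returns after 18 out-shuffles.

18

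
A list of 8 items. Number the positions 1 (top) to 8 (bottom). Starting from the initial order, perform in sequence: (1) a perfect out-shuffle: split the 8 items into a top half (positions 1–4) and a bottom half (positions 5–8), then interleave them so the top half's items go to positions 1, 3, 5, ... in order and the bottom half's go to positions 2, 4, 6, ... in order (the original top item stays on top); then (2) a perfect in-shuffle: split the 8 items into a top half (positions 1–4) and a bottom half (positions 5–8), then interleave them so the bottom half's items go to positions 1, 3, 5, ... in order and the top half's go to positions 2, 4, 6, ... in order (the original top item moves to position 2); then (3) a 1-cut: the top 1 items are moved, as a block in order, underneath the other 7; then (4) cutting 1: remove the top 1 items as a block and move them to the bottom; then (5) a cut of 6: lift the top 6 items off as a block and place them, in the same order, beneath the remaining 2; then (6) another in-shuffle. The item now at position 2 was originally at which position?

Undo the operations in reverse order, starting from position 2:
  undo op 6 (in-shuffle, from top half): 2 ← 1
  undo op 5 (cut 6): 1 ← 7
  undo op 4 (cut 1): 7 ← 8
  undo op 3 (cut 1): 8 ← 1
  undo op 2 (in-shuffle, from bottom half): 1 ← 5
  undo op 1 (out-shuffle, from top half): 5 ← 3
So the item at position 2 came from original position 3.

3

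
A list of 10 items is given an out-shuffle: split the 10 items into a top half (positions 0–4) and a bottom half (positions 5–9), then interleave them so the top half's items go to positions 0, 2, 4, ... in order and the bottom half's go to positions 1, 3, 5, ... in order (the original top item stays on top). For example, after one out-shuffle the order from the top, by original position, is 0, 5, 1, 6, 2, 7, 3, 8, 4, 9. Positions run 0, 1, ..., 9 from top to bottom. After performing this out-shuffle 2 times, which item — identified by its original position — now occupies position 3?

3

Work backwards from position 3, undoing one out-shuffle at a time:
3 ← 6 ← 3
So the item now at position 3 started at position 3.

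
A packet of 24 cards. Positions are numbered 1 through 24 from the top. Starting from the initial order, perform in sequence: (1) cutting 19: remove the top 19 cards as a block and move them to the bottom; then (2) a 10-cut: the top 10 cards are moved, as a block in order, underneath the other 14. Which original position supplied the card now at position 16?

Undo the operations in reverse order, starting from position 16:
  undo op 2 (cut 10): 16 ← 2
  undo op 1 (cut 19): 2 ← 21
So the card at position 16 came from original position 21.

21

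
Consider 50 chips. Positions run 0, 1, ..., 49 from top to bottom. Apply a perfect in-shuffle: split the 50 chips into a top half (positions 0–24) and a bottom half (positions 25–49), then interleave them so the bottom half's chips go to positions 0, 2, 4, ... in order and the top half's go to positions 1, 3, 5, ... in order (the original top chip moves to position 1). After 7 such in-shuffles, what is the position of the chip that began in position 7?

Track the chip's position through each in-shuffle:
7 → 15 → 31 → 12 → 25 → 0 → 1 → 3

3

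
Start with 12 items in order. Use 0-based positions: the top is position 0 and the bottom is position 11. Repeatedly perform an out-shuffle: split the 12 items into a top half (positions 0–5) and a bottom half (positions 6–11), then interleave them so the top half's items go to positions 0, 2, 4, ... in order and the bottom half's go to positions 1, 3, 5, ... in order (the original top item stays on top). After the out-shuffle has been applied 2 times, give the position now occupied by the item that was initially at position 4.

Track the item's position through each out-shuffle:
4 → 8 → 5

5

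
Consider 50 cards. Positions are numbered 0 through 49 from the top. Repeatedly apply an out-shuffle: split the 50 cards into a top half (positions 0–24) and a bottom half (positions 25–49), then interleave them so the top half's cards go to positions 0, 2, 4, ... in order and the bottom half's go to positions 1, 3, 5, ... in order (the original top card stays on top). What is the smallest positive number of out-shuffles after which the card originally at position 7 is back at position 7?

Follow position 7 under repeated out-shuffles:
7 → 14 → 28 → 7
It first returns after 3 out-shuffles.

3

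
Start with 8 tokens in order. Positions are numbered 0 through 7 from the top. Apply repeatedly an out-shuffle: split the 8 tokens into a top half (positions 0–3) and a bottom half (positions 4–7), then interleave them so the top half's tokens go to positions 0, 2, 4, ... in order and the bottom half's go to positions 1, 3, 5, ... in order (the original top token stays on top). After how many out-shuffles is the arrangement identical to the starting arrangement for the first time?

The out-shuffle permutes the 8 positions with cycle lengths [1, 1, 3, 3].
Every token is home exactly when every cycle has completed a whole number of laps, i.e. after lcm(1, 3) = 3 out-shuffles.

3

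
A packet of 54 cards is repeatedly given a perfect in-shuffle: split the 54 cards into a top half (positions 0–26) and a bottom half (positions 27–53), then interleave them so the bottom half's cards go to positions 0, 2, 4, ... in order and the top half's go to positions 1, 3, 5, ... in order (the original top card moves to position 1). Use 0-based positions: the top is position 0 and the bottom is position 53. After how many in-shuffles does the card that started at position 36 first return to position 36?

Follow position 36 under repeated in-shuffles:
36 → 18 → 37 → 20 → 41 → 28 → 2 → 5 → 11 → 23 → 47 → 40 → 26 → 53 → 52 → 50 → 46 → 38 → 22 → 45 → 36
It first returns after 20 in-shuffles.

20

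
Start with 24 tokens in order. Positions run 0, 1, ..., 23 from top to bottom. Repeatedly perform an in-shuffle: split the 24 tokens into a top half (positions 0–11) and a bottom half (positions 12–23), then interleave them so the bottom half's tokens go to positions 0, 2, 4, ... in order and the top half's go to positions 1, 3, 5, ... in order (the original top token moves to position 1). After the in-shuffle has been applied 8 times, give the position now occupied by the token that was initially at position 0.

Track the token's position through each in-shuffle:
0 → 1 → 3 → 7 → 15 → 6 → 13 → 2 → 5

5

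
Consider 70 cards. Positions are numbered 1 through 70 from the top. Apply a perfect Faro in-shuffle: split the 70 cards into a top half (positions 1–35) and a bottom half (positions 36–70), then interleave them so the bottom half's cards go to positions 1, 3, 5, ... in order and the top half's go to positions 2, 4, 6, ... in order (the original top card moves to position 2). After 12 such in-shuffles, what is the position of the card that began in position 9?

15

Track the card's position through each in-shuffle:
9 → 18 → 36 → 1 → 2 → 4 → 8 → 16 → 32 → 64 → 57 → 43 → 15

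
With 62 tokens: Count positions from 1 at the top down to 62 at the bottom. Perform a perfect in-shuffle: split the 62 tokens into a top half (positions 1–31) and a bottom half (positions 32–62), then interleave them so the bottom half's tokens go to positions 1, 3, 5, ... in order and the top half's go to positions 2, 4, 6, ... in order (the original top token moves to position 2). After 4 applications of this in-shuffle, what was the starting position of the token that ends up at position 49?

Work backwards from position 49, undoing one in-shuffle at a time:
49 ← 56 ← 28 ← 14 ← 7
So the token now at position 49 started at position 7.

7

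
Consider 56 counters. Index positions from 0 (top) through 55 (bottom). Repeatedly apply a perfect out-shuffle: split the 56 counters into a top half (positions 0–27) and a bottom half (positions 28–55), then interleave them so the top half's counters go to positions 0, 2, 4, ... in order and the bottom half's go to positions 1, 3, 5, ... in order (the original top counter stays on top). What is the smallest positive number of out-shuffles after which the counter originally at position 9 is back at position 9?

Follow position 9 under repeated out-shuffles:
9 → 18 → 36 → 17 → 34 → 13 → 26 → 52 → 49 → 43 → 31 → 7 → 14 → 28 → 1 → 2 → 4 → 8 → 16 → 32 → 9
It first returns after 20 out-shuffles.

20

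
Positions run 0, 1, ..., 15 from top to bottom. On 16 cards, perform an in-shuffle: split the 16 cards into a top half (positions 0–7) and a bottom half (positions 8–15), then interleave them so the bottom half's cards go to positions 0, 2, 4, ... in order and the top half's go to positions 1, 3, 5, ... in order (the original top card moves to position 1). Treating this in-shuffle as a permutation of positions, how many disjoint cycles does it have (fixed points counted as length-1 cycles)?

Trace each unvisited position around until it returns:
(0 1 3 7 15 14 12 8) (2 5 11 6 13 10 4 9)
2 cycles in total.

2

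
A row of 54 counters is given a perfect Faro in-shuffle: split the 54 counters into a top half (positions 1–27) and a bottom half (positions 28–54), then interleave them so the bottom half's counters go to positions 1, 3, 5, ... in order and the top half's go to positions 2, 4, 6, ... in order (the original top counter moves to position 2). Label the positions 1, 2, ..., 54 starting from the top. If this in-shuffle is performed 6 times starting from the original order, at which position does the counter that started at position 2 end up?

18

Track the counter's position through each in-shuffle:
2 → 4 → 8 → 16 → 32 → 9 → 18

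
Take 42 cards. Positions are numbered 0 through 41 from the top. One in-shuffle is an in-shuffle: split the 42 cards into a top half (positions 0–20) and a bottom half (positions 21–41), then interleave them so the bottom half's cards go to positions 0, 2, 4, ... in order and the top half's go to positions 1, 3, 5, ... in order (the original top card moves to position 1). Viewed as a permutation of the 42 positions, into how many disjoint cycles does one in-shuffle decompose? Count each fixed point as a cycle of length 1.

3

Trace each unvisited position around until it returns:
(0 1 3 7 15 31 ... len 14) (2 5 11 23 4 9 ... len 14) (6 13 27 12 25 8 ... len 14)
3 cycles in total.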